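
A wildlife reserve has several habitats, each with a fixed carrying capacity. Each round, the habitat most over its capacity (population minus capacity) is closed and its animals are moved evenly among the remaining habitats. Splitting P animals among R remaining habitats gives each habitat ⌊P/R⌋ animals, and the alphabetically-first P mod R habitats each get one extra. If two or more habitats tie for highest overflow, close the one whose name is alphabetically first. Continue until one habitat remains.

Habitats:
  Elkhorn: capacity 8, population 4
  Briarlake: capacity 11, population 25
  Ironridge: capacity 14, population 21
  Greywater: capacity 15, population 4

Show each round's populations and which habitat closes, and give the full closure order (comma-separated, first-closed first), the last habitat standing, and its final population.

Closure order: Briarlake, Ironridge, Elkhorn
Last habitat: Greywater with 54 animals

Round 1: Briarlake=25 Elkhorn=4 Greywater=4 Ironridge=21 → close Briarlake (overflow 14)
  25÷3 = 8 each, +1 to first 1
Round 2: Elkhorn=13 Greywater=12 Ironridge=29 → close Ironridge (overflow 15)
  29÷2 = 14 each, +1 to first 1
Round 3: Elkhorn=28 Greywater=26 → close Elkhorn (overflow 20)
  28÷1 = 28 each, +1 to first 0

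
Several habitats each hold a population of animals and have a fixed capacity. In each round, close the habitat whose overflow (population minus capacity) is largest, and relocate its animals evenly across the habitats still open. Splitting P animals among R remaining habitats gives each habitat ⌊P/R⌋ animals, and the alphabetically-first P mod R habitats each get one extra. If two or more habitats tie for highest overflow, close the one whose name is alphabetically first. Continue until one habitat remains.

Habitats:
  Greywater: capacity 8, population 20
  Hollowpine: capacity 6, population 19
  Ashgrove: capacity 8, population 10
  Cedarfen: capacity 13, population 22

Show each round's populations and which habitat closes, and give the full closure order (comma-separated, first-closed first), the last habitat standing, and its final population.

Round 1: Ashgrove=10 Cedarfen=22 Greywater=20 Hollowpine=19 → close Hollowpine (overflow 13)
  19÷3 = 6 each, +1 to first 1
Round 2: Ashgrove=17 Cedarfen=28 Greywater=26 → close Greywater (overflow 18)
  26÷2 = 13 each, +1 to first 0
Round 3: Ashgrove=30 Cedarfen=41 → close Cedarfen (overflow 28)
  41÷1 = 41 each, +1 to first 0

Closure order: Hollowpine, Greywater, Cedarfen
Last habitat: Ashgrove with 71 animals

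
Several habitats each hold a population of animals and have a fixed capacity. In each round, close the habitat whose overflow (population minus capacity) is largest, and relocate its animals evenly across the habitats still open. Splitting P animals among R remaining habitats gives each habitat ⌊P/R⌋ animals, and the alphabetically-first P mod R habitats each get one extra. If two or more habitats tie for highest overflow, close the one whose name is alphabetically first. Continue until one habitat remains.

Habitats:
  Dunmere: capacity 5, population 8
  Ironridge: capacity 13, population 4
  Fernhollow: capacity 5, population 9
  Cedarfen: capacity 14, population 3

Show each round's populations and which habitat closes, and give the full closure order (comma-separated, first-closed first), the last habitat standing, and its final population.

Round 1: Cedarfen=3 Dunmere=8 Fernhollow=9 Ironridge=4 → close Fernhollow (overflow 4)
  9÷3 = 3 each, +1 to first 0
Round 2: Cedarfen=6 Dunmere=11 Ironridge=7 → close Dunmere (overflow 6)
  11÷2 = 5 each, +1 to first 1
Round 3: Cedarfen=12 Ironridge=12 → close Ironridge (overflow -1)
  12÷1 = 12 each, +1 to first 0

Closure order: Fernhollow, Dunmere, Ironridge
Last habitat: Cedarfen with 24 animals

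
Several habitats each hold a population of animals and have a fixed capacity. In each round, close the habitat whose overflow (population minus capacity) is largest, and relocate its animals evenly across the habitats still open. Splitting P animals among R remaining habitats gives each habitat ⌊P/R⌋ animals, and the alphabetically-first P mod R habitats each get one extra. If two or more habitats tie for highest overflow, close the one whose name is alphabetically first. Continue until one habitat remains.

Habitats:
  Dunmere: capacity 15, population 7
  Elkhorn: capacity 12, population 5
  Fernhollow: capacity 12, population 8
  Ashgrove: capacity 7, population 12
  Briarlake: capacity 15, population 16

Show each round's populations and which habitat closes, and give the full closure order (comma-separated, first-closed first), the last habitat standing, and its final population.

Closure order: Ashgrove, Briarlake, Fernhollow, Dunmere
Last habitat: Elkhorn with 48 animals

Round 1: Ashgrove=12 Briarlake=16 Dunmere=7 Elkhorn=5 Fernhollow=8 → close Ashgrove (overflow 5)
  12÷4 = 3 each, +1 to first 0
Round 2: Briarlake=19 Dunmere=10 Elkhorn=8 Fernhollow=11 → close Briarlake (overflow 4)
  19÷3 = 6 each, +1 to first 1
Round 3: Dunmere=17 Elkhorn=14 Fernhollow=17 → close Fernhollow (overflow 5)
  17÷2 = 8 each, +1 to first 1
Round 4: Dunmere=26 Elkhorn=22 → close Dunmere (overflow 11)
  26÷1 = 26 each, +1 to first 0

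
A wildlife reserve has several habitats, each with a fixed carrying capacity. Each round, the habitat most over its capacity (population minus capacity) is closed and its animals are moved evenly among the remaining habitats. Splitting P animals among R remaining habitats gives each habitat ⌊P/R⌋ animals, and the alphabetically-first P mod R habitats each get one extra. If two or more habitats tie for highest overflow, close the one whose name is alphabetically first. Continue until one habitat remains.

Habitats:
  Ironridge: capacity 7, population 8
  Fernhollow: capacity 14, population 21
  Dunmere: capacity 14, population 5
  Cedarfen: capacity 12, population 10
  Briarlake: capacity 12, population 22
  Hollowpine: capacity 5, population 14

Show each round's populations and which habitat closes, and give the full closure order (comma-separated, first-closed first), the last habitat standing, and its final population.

Closure order: Briarlake, Hollowpine, Fernhollow, Cedarfen, Ironridge
Last habitat: Dunmere with 80 animals

Round 1: Briarlake=22 Cedarfen=10 Dunmere=5 Fernhollow=21 Hollowpine=14 Ironridge=8 → close Briarlake (overflow 10)
  22÷5 = 4 each, +1 to first 2
Round 2: Cedarfen=15 Dunmere=10 Fernhollow=25 Hollowpine=18 Ironridge=12 → close Hollowpine (overflow 13)
  18÷4 = 4 each, +1 to first 2
Round 3: Cedarfen=20 Dunmere=15 Fernhollow=29 Ironridge=16 → close Fernhollow (overflow 15)
  29÷3 = 9 each, +1 to first 2
Round 4: Cedarfen=30 Dunmere=25 Ironridge=25 → close Cedarfen (overflow 18)
  30÷2 = 15 each, +1 to first 0
Round 5: Dunmere=40 Ironridge=40 → close Ironridge (overflow 33)
  40÷1 = 40 each, +1 to first 0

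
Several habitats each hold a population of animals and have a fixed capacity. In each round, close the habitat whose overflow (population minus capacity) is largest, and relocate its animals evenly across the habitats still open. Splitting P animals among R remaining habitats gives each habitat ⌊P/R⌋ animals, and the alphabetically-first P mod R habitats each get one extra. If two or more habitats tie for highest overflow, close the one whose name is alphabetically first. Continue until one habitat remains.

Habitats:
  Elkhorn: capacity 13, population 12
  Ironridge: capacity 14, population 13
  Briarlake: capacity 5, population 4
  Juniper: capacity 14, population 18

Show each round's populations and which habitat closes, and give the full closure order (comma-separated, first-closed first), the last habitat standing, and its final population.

Round 1: Briarlake=4 Elkhorn=12 Ironridge=13 Juniper=18 → close Juniper (overflow 4)
  18÷3 = 6 each, +1 to first 0
Round 2: Briarlake=10 Elkhorn=18 Ironridge=19 → close Briarlake (overflow 5)
  10÷2 = 5 each, +1 to first 0
Round 3: Elkhorn=23 Ironridge=24 → close Elkhorn (overflow 10)
  23÷1 = 23 each, +1 to first 0

Closure order: Juniper, Briarlake, Elkhorn
Last habitat: Ironridge with 47 animals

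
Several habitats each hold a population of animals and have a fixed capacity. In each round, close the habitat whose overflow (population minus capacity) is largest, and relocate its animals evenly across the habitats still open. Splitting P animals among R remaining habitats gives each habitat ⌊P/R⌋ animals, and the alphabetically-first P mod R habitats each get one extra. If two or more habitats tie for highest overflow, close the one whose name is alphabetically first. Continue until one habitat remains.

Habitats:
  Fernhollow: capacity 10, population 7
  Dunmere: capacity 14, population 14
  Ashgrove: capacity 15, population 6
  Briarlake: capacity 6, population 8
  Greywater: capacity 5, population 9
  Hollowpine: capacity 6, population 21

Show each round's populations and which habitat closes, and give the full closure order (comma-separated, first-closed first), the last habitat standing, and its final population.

Closure order: Hollowpine, Greywater, Briarlake, Dunmere, Fernhollow
Last habitat: Ashgrove with 65 animals

Round 1: Ashgrove=6 Briarlake=8 Dunmere=14 Fernhollow=7 Greywater=9 Hollowpine=21 → close Hollowpine (overflow 15)
  21÷5 = 4 each, +1 to first 1
Round 2: Ashgrove=11 Briarlake=12 Dunmere=18 Fernhollow=11 Greywater=13 → close Greywater (overflow 8)
  13÷4 = 3 each, +1 to first 1
Round 3: Ashgrove=15 Briarlake=15 Dunmere=21 Fernhollow=14 → close Briarlake (overflow 9)
  15÷3 = 5 each, +1 to first 0
Round 4: Ashgrove=20 Dunmere=26 Fernhollow=19 → close Dunmere (overflow 12)
  26÷2 = 13 each, +1 to first 0
Round 5: Ashgrove=33 Fernhollow=32 → close Fernhollow (overflow 22)
  32÷1 = 32 each, +1 to first 0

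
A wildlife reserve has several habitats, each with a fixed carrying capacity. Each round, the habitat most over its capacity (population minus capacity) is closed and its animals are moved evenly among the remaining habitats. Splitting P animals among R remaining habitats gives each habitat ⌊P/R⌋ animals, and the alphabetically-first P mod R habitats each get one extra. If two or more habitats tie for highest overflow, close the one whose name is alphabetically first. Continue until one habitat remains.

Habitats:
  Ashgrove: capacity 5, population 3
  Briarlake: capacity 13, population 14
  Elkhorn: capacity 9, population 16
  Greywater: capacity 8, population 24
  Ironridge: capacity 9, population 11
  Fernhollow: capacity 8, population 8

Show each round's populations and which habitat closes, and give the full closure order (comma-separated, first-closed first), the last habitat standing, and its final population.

Closure order: Greywater, Elkhorn, Briarlake, Ironridge, Fernhollow
Last habitat: Ashgrove with 76 animals

Round 1: Ashgrove=3 Briarlake=14 Elkhorn=16 Fernhollow=8 Greywater=24 Ironridge=11 → close Greywater (overflow 16)
  24÷5 = 4 each, +1 to first 4
Round 2: Ashgrove=8 Briarlake=19 Elkhorn=21 Fernhollow=13 Ironridge=15 → close Elkhorn (overflow 12)
  21÷4 = 5 each, +1 to first 1
Round 3: Ashgrove=14 Briarlake=24 Fernhollow=18 Ironridge=20 → close Briarlake (overflow 11)
  24÷3 = 8 each, +1 to first 0
Round 4: Ashgrove=22 Fernhollow=26 Ironridge=28 → close Ironridge (overflow 19)
  28÷2 = 14 each, +1 to first 0
Round 5: Ashgrove=36 Fernhollow=40 → close Fernhollow (overflow 32)
  40÷1 = 40 each, +1 to first 0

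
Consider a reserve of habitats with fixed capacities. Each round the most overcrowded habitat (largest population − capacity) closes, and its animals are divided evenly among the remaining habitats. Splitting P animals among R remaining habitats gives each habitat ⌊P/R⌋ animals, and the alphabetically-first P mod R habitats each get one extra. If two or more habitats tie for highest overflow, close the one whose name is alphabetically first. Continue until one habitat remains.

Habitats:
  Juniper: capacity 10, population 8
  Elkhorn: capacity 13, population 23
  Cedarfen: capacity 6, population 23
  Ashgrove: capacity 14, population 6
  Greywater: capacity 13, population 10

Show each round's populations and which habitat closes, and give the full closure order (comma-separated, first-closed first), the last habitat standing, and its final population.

Closure order: Cedarfen, Elkhorn, Greywater, Juniper
Last habitat: Ashgrove with 70 animals

Round 1: Ashgrove=6 Cedarfen=23 Elkhorn=23 Greywater=10 Juniper=8 → close Cedarfen (overflow 17)
  23÷4 = 5 each, +1 to first 3
Round 2: Ashgrove=12 Elkhorn=29 Greywater=16 Juniper=13 → close Elkhorn (overflow 16)
  29÷3 = 9 each, +1 to first 2
Round 3: Ashgrove=22 Greywater=26 Juniper=22 → close Greywater (overflow 13)
  26÷2 = 13 each, +1 to first 0
Round 4: Ashgrove=35 Juniper=35 → close Juniper (overflow 25)
  35÷1 = 35 each, +1 to first 0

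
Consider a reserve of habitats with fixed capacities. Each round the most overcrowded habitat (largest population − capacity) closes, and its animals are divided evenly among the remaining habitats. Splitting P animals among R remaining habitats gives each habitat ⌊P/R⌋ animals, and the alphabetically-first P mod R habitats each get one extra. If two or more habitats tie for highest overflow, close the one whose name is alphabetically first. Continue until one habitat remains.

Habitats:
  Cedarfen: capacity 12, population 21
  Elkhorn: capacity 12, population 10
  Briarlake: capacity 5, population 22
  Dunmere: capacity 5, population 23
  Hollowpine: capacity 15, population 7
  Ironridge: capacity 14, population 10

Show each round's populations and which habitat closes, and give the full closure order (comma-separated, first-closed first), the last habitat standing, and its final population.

Closure order: Dunmere, Briarlake, Cedarfen, Elkhorn, Ironridge
Last habitat: Hollowpine with 93 animals

Round 1: Briarlake=22 Cedarfen=21 Dunmere=23 Elkhorn=10 Hollowpine=7 Ironridge=10 → close Dunmere (overflow 18)
  23÷5 = 4 each, +1 to first 3
Round 2: Briarlake=27 Cedarfen=26 Elkhorn=15 Hollowpine=11 Ironridge=14 → close Briarlake (overflow 22)
  27÷4 = 6 each, +1 to first 3
Round 3: Cedarfen=33 Elkhorn=22 Hollowpine=18 Ironridge=20 → close Cedarfen (overflow 21)
  33÷3 = 11 each, +1 to first 0
Round 4: Elkhorn=33 Hollowpine=29 Ironridge=31 → close Elkhorn (overflow 21)
  33÷2 = 16 each, +1 to first 1
Round 5: Hollowpine=46 Ironridge=47 → close Ironridge (overflow 33)
  47÷1 = 47 each, +1 to first 0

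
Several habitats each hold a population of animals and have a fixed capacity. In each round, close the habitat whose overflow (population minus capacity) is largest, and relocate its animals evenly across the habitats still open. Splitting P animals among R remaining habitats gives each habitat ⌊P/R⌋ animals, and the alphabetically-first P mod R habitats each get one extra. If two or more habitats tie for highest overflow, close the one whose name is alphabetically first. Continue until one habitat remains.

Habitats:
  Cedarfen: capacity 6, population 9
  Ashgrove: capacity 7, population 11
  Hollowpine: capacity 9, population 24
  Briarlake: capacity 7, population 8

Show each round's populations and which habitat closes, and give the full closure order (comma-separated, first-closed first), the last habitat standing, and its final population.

Closure order: Hollowpine, Ashgrove, Cedarfen
Last habitat: Briarlake with 52 animals

Round 1: Ashgrove=11 Briarlake=8 Cedarfen=9 Hollowpine=24 → close Hollowpine (overflow 15)
  24÷3 = 8 each, +1 to first 0
Round 2: Ashgrove=19 Briarlake=16 Cedarfen=17 → close Ashgrove (overflow 12)
  19÷2 = 9 each, +1 to first 1
Round 3: Briarlake=26 Cedarfen=26 → close Cedarfen (overflow 20)
  26÷1 = 26 each, +1 to first 0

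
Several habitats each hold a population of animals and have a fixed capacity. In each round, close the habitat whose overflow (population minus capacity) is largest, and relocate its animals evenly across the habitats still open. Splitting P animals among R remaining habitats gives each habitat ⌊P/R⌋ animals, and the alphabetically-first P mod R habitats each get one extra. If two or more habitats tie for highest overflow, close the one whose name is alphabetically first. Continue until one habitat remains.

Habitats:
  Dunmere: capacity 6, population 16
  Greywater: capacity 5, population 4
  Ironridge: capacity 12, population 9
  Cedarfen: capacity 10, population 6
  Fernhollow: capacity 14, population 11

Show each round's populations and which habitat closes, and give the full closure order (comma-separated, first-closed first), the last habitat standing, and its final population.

Closure order: Dunmere, Greywater, Fernhollow, Cedarfen
Last habitat: Ironridge with 46 animals

Round 1: Cedarfen=6 Dunmere=16 Fernhollow=11 Greywater=4 Ironridge=9 → close Dunmere (overflow 10)
  16÷4 = 4 each, +1 to first 0
Round 2: Cedarfen=10 Fernhollow=15 Greywater=8 Ironridge=13 → close Greywater (overflow 3)
  8÷3 = 2 each, +1 to first 2
Round 3: Cedarfen=13 Fernhollow=18 Ironridge=15 → close Fernhollow (overflow 4)
  18÷2 = 9 each, +1 to first 0
Round 4: Cedarfen=22 Ironridge=24 → close Cedarfen (overflow 12)
  22÷1 = 22 each, +1 to first 0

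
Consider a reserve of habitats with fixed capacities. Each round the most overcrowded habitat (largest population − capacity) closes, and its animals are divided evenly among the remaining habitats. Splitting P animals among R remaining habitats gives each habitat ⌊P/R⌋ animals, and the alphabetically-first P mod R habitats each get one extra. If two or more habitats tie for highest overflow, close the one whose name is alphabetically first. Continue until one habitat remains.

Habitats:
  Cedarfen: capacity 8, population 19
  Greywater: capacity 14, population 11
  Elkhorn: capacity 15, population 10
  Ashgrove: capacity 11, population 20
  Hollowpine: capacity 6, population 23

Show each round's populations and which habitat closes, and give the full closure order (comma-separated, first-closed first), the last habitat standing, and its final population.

Round 1: Ashgrove=20 Cedarfen=19 Elkhorn=10 Greywater=11 Hollowpine=23 → close Hollowpine (overflow 17)
  23÷4 = 5 each, +1 to first 3
Round 2: Ashgrove=26 Cedarfen=25 Elkhorn=16 Greywater=16 → close Cedarfen (overflow 17)
  25÷3 = 8 each, +1 to first 1
Round 3: Ashgrove=35 Elkhorn=24 Greywater=24 → close Ashgrove (overflow 24)
  35÷2 = 17 each, +1 to first 1
Round 4: Elkhorn=42 Greywater=41 → close Elkhorn (overflow 27)
  42÷1 = 42 each, +1 to first 0

Closure order: Hollowpine, Cedarfen, Ashgrove, Elkhorn
Last habitat: Greywater with 83 animals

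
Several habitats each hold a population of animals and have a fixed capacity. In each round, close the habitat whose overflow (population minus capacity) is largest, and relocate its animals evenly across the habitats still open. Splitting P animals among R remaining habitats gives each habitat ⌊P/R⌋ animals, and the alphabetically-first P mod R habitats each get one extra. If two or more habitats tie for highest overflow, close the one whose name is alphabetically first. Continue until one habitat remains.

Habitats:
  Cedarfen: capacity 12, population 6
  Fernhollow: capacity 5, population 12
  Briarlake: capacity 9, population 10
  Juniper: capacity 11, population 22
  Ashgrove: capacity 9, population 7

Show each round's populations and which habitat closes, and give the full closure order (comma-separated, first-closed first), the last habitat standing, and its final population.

Closure order: Juniper, Fernhollow, Briarlake, Ashgrove
Last habitat: Cedarfen with 57 animals

Round 1: Ashgrove=7 Briarlake=10 Cedarfen=6 Fernhollow=12 Juniper=22 → close Juniper (overflow 11)
  22÷4 = 5 each, +1 to first 2
Round 2: Ashgrove=13 Briarlake=16 Cedarfen=11 Fernhollow=17 → close Fernhollow (overflow 12)
  17÷3 = 5 each, +1 to first 2
Round 3: Ashgrove=19 Briarlake=22 Cedarfen=16 → close Briarlake (overflow 13)
  22÷2 = 11 each, +1 to first 0
Round 4: Ashgrove=30 Cedarfen=27 → close Ashgrove (overflow 21)
  30÷1 = 30 each, +1 to first 0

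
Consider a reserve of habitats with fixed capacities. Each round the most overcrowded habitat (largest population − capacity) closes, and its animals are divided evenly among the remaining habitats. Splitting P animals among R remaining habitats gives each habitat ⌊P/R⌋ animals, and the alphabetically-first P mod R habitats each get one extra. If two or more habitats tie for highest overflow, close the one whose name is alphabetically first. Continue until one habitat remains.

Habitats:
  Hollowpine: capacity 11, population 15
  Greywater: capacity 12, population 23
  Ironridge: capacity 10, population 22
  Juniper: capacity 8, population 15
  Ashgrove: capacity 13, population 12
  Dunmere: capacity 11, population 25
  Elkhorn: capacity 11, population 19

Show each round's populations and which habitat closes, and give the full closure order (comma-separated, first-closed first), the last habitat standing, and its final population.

Round 1: Ashgrove=12 Dunmere=25 Elkhorn=19 Greywater=23 Hollowpine=15 Ironridge=22 Juniper=15 → close Dunmere (overflow 14)
  25÷6 = 4 each, +1 to first 1
Round 2: Ashgrove=17 Elkhorn=23 Greywater=27 Hollowpine=19 Ironridge=26 Juniper=19 → close Ironridge (overflow 16)
  26÷5 = 5 each, +1 to first 1
Round 3: Ashgrove=23 Elkhorn=28 Greywater=32 Hollowpine=24 Juniper=24 → close Greywater (overflow 20)
  32÷4 = 8 each, +1 to first 0
Round 4: Ashgrove=31 Elkhorn=36 Hollowpine=32 Juniper=32 → close Elkhorn (overflow 25)
  36÷3 = 12 each, +1 to first 0
Round 5: Ashgrove=43 Hollowpine=44 Juniper=44 → close Juniper (overflow 36)
  44÷2 = 22 each, +1 to first 0
Round 6: Ashgrove=65 Hollowpine=66 → close Hollowpine (overflow 55)
  66÷1 = 66 each, +1 to first 0

Closure order: Dunmere, Ironridge, Greywater, Elkhorn, Juniper, Hollowpine
Last habitat: Ashgrove with 131 animals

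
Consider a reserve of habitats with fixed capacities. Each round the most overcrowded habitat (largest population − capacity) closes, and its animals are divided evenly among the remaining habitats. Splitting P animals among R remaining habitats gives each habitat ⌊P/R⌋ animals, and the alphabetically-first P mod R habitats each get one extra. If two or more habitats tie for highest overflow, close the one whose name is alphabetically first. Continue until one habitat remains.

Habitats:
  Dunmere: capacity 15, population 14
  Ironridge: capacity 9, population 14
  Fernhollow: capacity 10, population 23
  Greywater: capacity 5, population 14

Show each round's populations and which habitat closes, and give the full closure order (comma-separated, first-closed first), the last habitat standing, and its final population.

Round 1: Dunmere=14 Fernhollow=23 Greywater=14 Ironridge=14 → close Fernhollow (overflow 13)
  23÷3 = 7 each, +1 to first 2
Round 2: Dunmere=22 Greywater=22 Ironridge=21 → close Greywater (overflow 17)
  22÷2 = 11 each, +1 to first 0
Round 3: Dunmere=33 Ironridge=32 → close Ironridge (overflow 23)
  32÷1 = 32 each, +1 to first 0

Closure order: Fernhollow, Greywater, Ironridge
Last habitat: Dunmere with 65 animals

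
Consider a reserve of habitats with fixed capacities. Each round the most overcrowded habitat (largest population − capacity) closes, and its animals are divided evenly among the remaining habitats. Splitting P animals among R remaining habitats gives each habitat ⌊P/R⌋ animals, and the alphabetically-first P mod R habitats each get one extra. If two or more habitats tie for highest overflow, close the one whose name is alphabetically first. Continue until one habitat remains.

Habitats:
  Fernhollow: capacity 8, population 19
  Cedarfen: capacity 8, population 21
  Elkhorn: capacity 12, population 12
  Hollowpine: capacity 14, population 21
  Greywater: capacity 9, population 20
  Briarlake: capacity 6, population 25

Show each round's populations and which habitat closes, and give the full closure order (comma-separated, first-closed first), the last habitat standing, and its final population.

Closure order: Briarlake, Cedarfen, Fernhollow, Greywater, Hollowpine
Last habitat: Elkhorn with 118 animals

Round 1: Briarlake=25 Cedarfen=21 Elkhorn=12 Fernhollow=19 Greywater=20 Hollowpine=21 → close Briarlake (overflow 19)
  25÷5 = 5 each, +1 to first 0
Round 2: Cedarfen=26 Elkhorn=17 Fernhollow=24 Greywater=25 Hollowpine=26 → close Cedarfen (overflow 18)
  26÷4 = 6 each, +1 to first 2
Round 3: Elkhorn=24 Fernhollow=31 Greywater=31 Hollowpine=32 → close Fernhollow (overflow 23)
  31÷3 = 10 each, +1 to first 1
Round 4: Elkhorn=35 Greywater=41 Hollowpine=42 → close Greywater (overflow 32)
  41÷2 = 20 each, +1 to first 1
Round 5: Elkhorn=56 Hollowpine=62 → close Hollowpine (overflow 48)
  62÷1 = 62 each, +1 to first 0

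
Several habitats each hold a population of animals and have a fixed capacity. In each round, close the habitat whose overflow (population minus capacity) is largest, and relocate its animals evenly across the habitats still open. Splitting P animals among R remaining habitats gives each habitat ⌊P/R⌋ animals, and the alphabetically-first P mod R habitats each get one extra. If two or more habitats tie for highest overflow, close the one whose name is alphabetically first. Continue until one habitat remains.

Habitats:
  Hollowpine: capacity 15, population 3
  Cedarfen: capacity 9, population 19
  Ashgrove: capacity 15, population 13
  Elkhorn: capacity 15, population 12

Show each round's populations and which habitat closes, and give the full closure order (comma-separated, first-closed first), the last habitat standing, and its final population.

Closure order: Cedarfen, Ashgrove, Elkhorn
Last habitat: Hollowpine with 47 animals

Round 1: Ashgrove=13 Cedarfen=19 Elkhorn=12 Hollowpine=3 → close Cedarfen (overflow 10)
  19÷3 = 6 each, +1 to first 1
Round 2: Ashgrove=20 Elkhorn=18 Hollowpine=9 → close Ashgrove (overflow 5)
  20÷2 = 10 each, +1 to first 0
Round 3: Elkhorn=28 Hollowpine=19 → close Elkhorn (overflow 13)
  28÷1 = 28 each, +1 to first 0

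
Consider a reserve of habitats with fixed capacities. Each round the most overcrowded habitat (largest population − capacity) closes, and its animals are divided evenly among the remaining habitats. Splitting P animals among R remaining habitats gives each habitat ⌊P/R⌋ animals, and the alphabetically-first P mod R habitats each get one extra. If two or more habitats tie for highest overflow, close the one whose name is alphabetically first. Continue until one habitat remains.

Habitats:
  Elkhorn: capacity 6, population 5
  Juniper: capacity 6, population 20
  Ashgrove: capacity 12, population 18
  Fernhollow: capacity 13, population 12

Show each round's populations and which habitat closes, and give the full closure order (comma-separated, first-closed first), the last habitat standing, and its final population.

Closure order: Juniper, Ashgrove, Elkhorn
Last habitat: Fernhollow with 55 animals

Round 1: Ashgrove=18 Elkhorn=5 Fernhollow=12 Juniper=20 → close Juniper (overflow 14)
  20÷3 = 6 each, +1 to first 2
Round 2: Ashgrove=25 Elkhorn=12 Fernhollow=18 → close Ashgrove (overflow 13)
  25÷2 = 12 each, +1 to first 1
Round 3: Elkhorn=25 Fernhollow=30 → close Elkhorn (overflow 19)
  25÷1 = 25 each, +1 to first 0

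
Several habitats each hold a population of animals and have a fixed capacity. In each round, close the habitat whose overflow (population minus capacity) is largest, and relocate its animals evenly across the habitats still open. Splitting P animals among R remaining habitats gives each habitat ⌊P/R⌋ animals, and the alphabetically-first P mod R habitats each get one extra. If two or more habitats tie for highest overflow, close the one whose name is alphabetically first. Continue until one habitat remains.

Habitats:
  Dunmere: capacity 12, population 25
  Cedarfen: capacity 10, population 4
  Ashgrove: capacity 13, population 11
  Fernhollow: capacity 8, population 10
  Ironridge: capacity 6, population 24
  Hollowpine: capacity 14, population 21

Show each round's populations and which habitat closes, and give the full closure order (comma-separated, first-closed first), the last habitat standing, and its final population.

Closure order: Ironridge, Dunmere, Hollowpine, Fernhollow, Ashgrove
Last habitat: Cedarfen with 95 animals

Round 1: Ashgrove=11 Cedarfen=4 Dunmere=25 Fernhollow=10 Hollowpine=21 Ironridge=24 → close Ironridge (overflow 18)
  24÷5 = 4 each, +1 to first 4
Round 2: Ashgrove=16 Cedarfen=9 Dunmere=30 Fernhollow=15 Hollowpine=25 → close Dunmere (overflow 18)
  30÷4 = 7 each, +1 to first 2
Round 3: Ashgrove=24 Cedarfen=17 Fernhollow=22 Hollowpine=32 → close Hollowpine (overflow 18)
  32÷3 = 10 each, +1 to first 2
Round 4: Ashgrove=35 Cedarfen=28 Fernhollow=32 → close Fernhollow (overflow 24)
  32÷2 = 16 each, +1 to first 0
Round 5: Ashgrove=51 Cedarfen=44 → close Ashgrove (overflow 38)
  51÷1 = 51 each, +1 to first 0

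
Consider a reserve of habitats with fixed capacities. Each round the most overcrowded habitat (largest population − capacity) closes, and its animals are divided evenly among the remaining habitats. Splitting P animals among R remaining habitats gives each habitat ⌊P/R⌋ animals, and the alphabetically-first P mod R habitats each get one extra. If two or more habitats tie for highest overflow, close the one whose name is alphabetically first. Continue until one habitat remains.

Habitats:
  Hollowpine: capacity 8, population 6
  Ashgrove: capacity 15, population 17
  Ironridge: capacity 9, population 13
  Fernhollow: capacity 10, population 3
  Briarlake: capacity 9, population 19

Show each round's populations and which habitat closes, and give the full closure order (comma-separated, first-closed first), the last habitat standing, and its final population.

Round 1: Ashgrove=17 Briarlake=19 Fernhollow=3 Hollowpine=6 Ironridge=13 → close Briarlake (overflow 10)
  19÷4 = 4 each, +1 to first 3
Round 2: Ashgrove=22 Fernhollow=8 Hollowpine=11 Ironridge=17 → close Ironridge (overflow 8)
  17÷3 = 5 each, +1 to first 2
Round 3: Ashgrove=28 Fernhollow=14 Hollowpine=16 → close Ashgrove (overflow 13)
  28÷2 = 14 each, +1 to first 0
Round 4: Fernhollow=28 Hollowpine=30 → close Hollowpine (overflow 22)
  30÷1 = 30 each, +1 to first 0

Closure order: Briarlake, Ironridge, Ashgrove, Hollowpine
Last habitat: Fernhollow with 58 animals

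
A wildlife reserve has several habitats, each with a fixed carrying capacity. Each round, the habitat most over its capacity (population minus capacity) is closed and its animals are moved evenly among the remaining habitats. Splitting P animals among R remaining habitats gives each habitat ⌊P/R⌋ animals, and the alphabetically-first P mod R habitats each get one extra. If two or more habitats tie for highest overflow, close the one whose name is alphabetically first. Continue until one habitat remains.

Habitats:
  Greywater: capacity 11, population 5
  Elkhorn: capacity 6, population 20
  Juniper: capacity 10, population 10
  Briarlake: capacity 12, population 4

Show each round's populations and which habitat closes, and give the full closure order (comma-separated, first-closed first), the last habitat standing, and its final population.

Closure order: Elkhorn, Juniper, Greywater
Last habitat: Briarlake with 39 animals

Round 1: Briarlake=4 Elkhorn=20 Greywater=5 Juniper=10 → close Elkhorn (overflow 14)
  20÷3 = 6 each, +1 to first 2
Round 2: Briarlake=11 Greywater=12 Juniper=16 → close Juniper (overflow 6)
  16÷2 = 8 each, +1 to first 0
Round 3: Briarlake=19 Greywater=20 → close Greywater (overflow 9)
  20÷1 = 20 each, +1 to first 0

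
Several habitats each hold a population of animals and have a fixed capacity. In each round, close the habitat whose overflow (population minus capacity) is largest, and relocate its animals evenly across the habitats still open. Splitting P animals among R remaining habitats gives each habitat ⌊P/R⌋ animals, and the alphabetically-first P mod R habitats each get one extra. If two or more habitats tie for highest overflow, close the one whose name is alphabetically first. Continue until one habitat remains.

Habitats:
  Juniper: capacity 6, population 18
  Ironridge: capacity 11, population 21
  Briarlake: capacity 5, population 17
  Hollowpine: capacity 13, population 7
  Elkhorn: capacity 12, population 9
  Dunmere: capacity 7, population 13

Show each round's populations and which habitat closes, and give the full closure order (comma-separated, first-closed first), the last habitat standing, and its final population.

Round 1: Briarlake=17 Dunmere=13 Elkhorn=9 Hollowpine=7 Ironridge=21 Juniper=18 → close Briarlake (overflow 12)
  17÷5 = 3 each, +1 to first 2
Round 2: Dunmere=17 Elkhorn=13 Hollowpine=10 Ironridge=24 Juniper=21 → close Juniper (overflow 15)
  21÷4 = 5 each, +1 to first 1
Round 3: Dunmere=23 Elkhorn=18 Hollowpine=15 Ironridge=29 → close Ironridge (overflow 18)
  29÷3 = 9 each, +1 to first 2
Round 4: Dunmere=33 Elkhorn=28 Hollowpine=24 → close Dunmere (overflow 26)
  33÷2 = 16 each, +1 to first 1
Round 5: Elkhorn=45 Hollowpine=40 → close Elkhorn (overflow 33)
  45÷1 = 45 each, +1 to first 0

Closure order: Briarlake, Juniper, Ironridge, Dunmere, Elkhorn
Last habitat: Hollowpine with 85 animals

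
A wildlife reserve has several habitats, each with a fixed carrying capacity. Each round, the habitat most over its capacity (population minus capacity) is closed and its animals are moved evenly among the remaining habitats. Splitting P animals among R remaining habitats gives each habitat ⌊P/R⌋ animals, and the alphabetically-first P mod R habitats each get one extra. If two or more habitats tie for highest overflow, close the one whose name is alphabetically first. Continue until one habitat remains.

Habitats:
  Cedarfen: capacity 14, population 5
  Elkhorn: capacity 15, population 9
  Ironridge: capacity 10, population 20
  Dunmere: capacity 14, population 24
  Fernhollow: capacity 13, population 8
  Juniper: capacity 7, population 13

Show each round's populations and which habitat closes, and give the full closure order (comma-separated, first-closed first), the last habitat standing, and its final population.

Closure order: Dunmere, Ironridge, Juniper, Elkhorn, Fernhollow
Last habitat: Cedarfen with 79 animals

Round 1: Cedarfen=5 Dunmere=24 Elkhorn=9 Fernhollow=8 Ironridge=20 Juniper=13 → close Dunmere (overflow 10)
  24÷5 = 4 each, +1 to first 4
Round 2: Cedarfen=10 Elkhorn=14 Fernhollow=13 Ironridge=25 Juniper=17 → close Ironridge (overflow 15)
  25÷4 = 6 each, +1 to first 1
Round 3: Cedarfen=17 Elkhorn=20 Fernhollow=19 Juniper=23 → close Juniper (overflow 16)
  23÷3 = 7 each, +1 to first 2
Round 4: Cedarfen=25 Elkhorn=28 Fernhollow=26 → close Elkhorn (overflow 13)
  28÷2 = 14 each, +1 to first 0
Round 5: Cedarfen=39 Fernhollow=40 → close Fernhollow (overflow 27)
  40÷1 = 40 each, +1 to first 0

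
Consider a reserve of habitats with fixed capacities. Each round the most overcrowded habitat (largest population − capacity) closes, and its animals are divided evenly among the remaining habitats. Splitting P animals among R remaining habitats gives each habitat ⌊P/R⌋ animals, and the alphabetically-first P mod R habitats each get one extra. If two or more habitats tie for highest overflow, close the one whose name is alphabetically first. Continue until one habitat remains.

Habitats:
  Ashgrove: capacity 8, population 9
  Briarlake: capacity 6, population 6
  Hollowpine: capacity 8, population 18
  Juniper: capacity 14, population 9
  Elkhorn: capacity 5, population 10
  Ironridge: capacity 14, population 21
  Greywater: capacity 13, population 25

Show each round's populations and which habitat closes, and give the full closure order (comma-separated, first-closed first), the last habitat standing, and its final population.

Closure order: Greywater, Hollowpine, Ironridge, Elkhorn, Ashgrove, Briarlake
Last habitat: Juniper with 98 animals

Round 1: Ashgrove=9 Briarlake=6 Elkhorn=10 Greywater=25 Hollowpine=18 Ironridge=21 Juniper=9 → close Greywater (overflow 12)
  25÷6 = 4 each, +1 to first 1
Round 2: Ashgrove=14 Briarlake=10 Elkhorn=14 Hollowpine=22 Ironridge=25 Juniper=13 → close Hollowpine (overflow 14)
  22÷5 = 4 each, +1 to first 2
Round 3: Ashgrove=19 Briarlake=15 Elkhorn=18 Ironridge=29 Juniper=17 → close Ironridge (overflow 15)
  29÷4 = 7 each, +1 to first 1
Round 4: Ashgrove=27 Briarlake=22 Elkhorn=25 Juniper=24 → close Elkhorn (overflow 20)
  25÷3 = 8 each, +1 to first 1
Round 5: Ashgrove=36 Briarlake=30 Juniper=32 → close Ashgrove (overflow 28)
  36÷2 = 18 each, +1 to first 0
Round 6: Briarlake=48 Juniper=50 → close Briarlake (overflow 42)
  48÷1 = 48 each, +1 to first 0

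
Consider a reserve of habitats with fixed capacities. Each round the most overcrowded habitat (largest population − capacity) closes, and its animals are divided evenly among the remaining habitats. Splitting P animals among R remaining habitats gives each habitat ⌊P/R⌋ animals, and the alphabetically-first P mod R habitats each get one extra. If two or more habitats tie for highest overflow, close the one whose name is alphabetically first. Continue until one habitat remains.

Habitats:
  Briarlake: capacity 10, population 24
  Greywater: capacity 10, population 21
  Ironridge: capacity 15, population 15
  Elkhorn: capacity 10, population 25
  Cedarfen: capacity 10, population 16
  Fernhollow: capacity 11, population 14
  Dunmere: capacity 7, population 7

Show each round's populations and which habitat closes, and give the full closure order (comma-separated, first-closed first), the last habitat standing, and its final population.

Closure order: Elkhorn, Briarlake, Greywater, Cedarfen, Fernhollow, Dunmere
Last habitat: Ironridge with 122 animals

Round 1: Briarlake=24 Cedarfen=16 Dunmere=7 Elkhorn=25 Fernhollow=14 Greywater=21 Ironridge=15 → close Elkhorn (overflow 15)
  25÷6 = 4 each, +1 to first 1
Round 2: Briarlake=29 Cedarfen=20 Dunmere=11 Fernhollow=18 Greywater=25 Ironridge=19 → close Briarlake (overflow 19)
  29÷5 = 5 each, +1 to first 4
Round 3: Cedarfen=26 Dunmere=17 Fernhollow=24 Greywater=31 Ironridge=24 → close Greywater (overflow 21)
  31÷4 = 7 each, +1 to first 3
Round 4: Cedarfen=34 Dunmere=25 Fernhollow=32 Ironridge=31 → close Cedarfen (overflow 24)
  34÷3 = 11 each, +1 to first 1
Round 5: Dunmere=37 Fernhollow=43 Ironridge=42 → close Fernhollow (overflow 32)
  43÷2 = 21 each, +1 to first 1
Round 6: Dunmere=59 Ironridge=63 → close Dunmere (overflow 52)
  59÷1 = 59 each, +1 to first 0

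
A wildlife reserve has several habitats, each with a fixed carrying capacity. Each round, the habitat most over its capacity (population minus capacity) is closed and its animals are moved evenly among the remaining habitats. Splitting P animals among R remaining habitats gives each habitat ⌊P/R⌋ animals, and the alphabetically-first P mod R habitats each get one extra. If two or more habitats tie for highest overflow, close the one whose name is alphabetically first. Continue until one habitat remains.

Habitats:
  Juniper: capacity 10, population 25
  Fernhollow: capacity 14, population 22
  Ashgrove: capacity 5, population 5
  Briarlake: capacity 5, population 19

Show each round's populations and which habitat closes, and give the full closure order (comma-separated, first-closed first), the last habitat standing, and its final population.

Closure order: Juniper, Briarlake, Fernhollow
Last habitat: Ashgrove with 71 animals

Round 1: Ashgrove=5 Briarlake=19 Fernhollow=22 Juniper=25 → close Juniper (overflow 15)
  25÷3 = 8 each, +1 to first 1
Round 2: Ashgrove=14 Briarlake=27 Fernhollow=30 → close Briarlake (overflow 22)
  27÷2 = 13 each, +1 to first 1
Round 3: Ashgrove=28 Fernhollow=43 → close Fernhollow (overflow 29)
  43÷1 = 43 each, +1 to first 0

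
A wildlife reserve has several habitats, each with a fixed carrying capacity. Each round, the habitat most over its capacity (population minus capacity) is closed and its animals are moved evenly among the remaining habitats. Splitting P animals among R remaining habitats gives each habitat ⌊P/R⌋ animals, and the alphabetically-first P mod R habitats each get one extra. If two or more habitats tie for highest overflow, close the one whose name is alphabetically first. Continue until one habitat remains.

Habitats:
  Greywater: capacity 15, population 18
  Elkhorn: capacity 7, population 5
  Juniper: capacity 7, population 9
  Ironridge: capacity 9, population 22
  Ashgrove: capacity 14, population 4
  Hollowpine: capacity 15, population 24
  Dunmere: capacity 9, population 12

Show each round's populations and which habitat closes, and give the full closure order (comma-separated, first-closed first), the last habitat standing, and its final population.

Round 1: Ashgrove=4 Dunmere=12 Elkhorn=5 Greywater=18 Hollowpine=24 Ironridge=22 Juniper=9 → close Ironridge (overflow 13)
  22÷6 = 3 each, +1 to first 4
Round 2: Ashgrove=8 Dunmere=16 Elkhorn=9 Greywater=22 Hollowpine=27 Juniper=12 → close Hollowpine (overflow 12)
  27÷5 = 5 each, +1 to first 2
Round 3: Ashgrove=14 Dunmere=22 Elkhorn=14 Greywater=27 Juniper=17 → close Dunmere (overflow 13)
  22÷4 = 5 each, +1 to first 2
Round 4: Ashgrove=20 Elkhorn=20 Greywater=32 Juniper=22 → close Greywater (overflow 17)
  32÷3 = 10 each, +1 to first 2
Round 5: Ashgrove=31 Elkhorn=31 Juniper=32 → close Juniper (overflow 25)
  32÷2 = 16 each, +1 to first 0
Round 6: Ashgrove=47 Elkhorn=47 → close Elkhorn (overflow 40)
  47÷1 = 47 each, +1 to first 0

Closure order: Ironridge, Hollowpine, Dunmere, Greywater, Juniper, Elkhorn
Last habitat: Ashgrove with 94 animals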